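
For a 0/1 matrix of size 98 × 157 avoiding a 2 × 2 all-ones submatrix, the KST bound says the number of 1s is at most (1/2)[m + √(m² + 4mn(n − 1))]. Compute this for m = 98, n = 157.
z(98, 157; 2, 2) ≤ (1/2)[98 + √(98² + 4·98·157·156)] = (1/2)[98 + √9610468] = 1599.0377

Kővári–Sós–Turán: let r_1, ..., r_98 be the row sums and z = Σ r_i the total number of 1s. Each pair of columns can share at most one row with both entries 1 (else a 2×2 all-ones block appears), so Σ_i C(r_i, 2) ≤ C(157, 2) = 12246. By convexity Σ_i C(r_i, 2) ≥ 98·C(z/98, 2) = z(z − 98)/(2·98), giving z² − 98z − 98·157·156 ≤ 0 and hence z ≤ (1/2)[98 + √(9604 + 4·2400216)] = (1/2)[98 + √9610468] ≈ (1/2)(98 + 3100.0755) = 1599.0377.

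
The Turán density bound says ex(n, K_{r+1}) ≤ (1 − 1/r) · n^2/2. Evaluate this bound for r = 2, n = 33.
Turán density bound = (1/2) · 33^2/2 = 1089/4 ≈ 272.25

Turán's theorem: ex(n, K_{r+1}) is achieved by the complete r-partite Turán graph T(n, r) with parts as balanced as possible, and is at most (1 − 1/r) · n^2/2. For r = 2, n = 33: the density bound is (1/2) · 1089/2 = 1089/4 ≈ 272.25. The integer-valued extremum is e(T(33, 2)) = 272, which is strictly less than the density bound 1089/4 since 2 ∤ 33 (the parts of T(33, 2) cannot all be equal).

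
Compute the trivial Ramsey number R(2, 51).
R(2, 51) = 51

R(2, k) = k for all k ≥ 2: in a 2-colouring of K_k, either some edge is red (a red K_2) or all edges are blue (a blue K_k). And K_{50} coloured all-blue has no blue K_51, so R(2, 51) > 50. Hence R(2, 51) = 51.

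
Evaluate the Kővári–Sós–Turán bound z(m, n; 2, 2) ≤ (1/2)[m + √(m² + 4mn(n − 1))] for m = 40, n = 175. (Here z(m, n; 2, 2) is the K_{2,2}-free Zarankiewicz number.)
z(40, 175; 2, 2) ≤ (1/2)[40 + √(40² + 4·40·175·174)] = (1/2)[40 + √4873600] = 1123.8116

Kővári–Sós–Turán: let r_1, ..., r_40 be the row sums and z = Σ r_i the total number of 1s. Each pair of columns can share at most one row with both entries 1 (else a 2×2 all-ones block appears), so Σ_i C(r_i, 2) ≤ C(175, 2) = 15225. By convexity Σ_i C(r_i, 2) ≥ 40·C(z/40, 2) = z(z − 40)/(2·40), giving z² − 40z − 40·175·174 ≤ 0 and hence z ≤ (1/2)[40 + √(1600 + 4·1218000)] = (1/2)[40 + √4873600] ≈ (1/2)(40 + 2207.6232) = 1123.8116.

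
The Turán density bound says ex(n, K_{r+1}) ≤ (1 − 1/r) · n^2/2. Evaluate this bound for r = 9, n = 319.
Turán density bound = (8/9) · 319^2/2 = 407044/9 ≈ 45227.1111

Turán's theorem: ex(n, K_{r+1}) is achieved by the complete r-partite Turán graph T(n, r) with parts as balanced as possible, and is at most (1 − 1/r) · n^2/2. For r = 9, n = 319: the density bound is (8/9) · 101761/2 = 407044/9 ≈ 45227.1111. The integer-valued extremum is e(T(319, 9)) = 45226, which is strictly less than the density bound 407044/9 since 9 ∤ 319 (the parts of T(319, 9) cannot all be equal).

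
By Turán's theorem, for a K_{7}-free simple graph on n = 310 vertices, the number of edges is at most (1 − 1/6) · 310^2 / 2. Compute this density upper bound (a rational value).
Turán density bound = (5/6) · 310^2/2 = 120125/3 ≈ 40041.6667

Turán's theorem: ex(n, K_{r+1}) is achieved by the complete r-partite Turán graph T(n, r) with parts as balanced as possible, and is at most (1 − 1/r) · n^2/2. For r = 6, n = 310: the density bound is (5/6) · 96100/2 = 120125/3 ≈ 40041.6667. The integer-valued extremum is e(T(310, 6)) = 40041, which is strictly less than the density bound 120125/3 since 6 ∤ 310 (the parts of T(310, 6) cannot all be equal).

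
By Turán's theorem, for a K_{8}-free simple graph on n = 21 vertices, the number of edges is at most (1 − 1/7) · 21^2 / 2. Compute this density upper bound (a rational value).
Turán density bound = (6/7) · 21^2/2 = 189

Turán's theorem: ex(n, K_{r+1}) is achieved by the complete r-partite Turán graph T(n, r) with parts as balanced as possible, and is at most (1 − 1/r) · n^2/2. For r = 7, n = 21: the density bound is (6/7) · 441/2 = 189. Since 7 ∣ 21, the Turán graph T(21, 7) has parts of equal size 3, and its edge count e(T(21, 7)) = 189 attains the density bound exactly.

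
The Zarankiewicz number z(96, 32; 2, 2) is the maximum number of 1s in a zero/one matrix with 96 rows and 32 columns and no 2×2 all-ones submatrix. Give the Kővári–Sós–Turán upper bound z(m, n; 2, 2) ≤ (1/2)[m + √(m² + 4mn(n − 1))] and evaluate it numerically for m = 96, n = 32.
z(96, 32; 2, 2) ≤ (1/2)[96 + √(96² + 4·96·32·31)] = (1/2)[96 + √390144] = 360.3075

Kővári–Sós–Turán: let r_1, ..., r_96 be the row sums and z = Σ r_i the total number of 1s. Each pair of columns can share at most one row with both entries 1 (else a 2×2 all-ones block appears), so Σ_i C(r_i, 2) ≤ C(32, 2) = 496. By convexity Σ_i C(r_i, 2) ≥ 96·C(z/96, 2) = z(z − 96)/(2·96), giving z² − 96z − 96·32·31 ≤ 0 and hence z ≤ (1/2)[96 + √(9216 + 4·95232)] = (1/2)[96 + √390144] ≈ (1/2)(96 + 624.6151) = 360.3075.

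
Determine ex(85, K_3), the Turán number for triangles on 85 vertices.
ex(85, K_3) = ⌊85^2/4⌋ = 1806

Mantel (1907): a triangle-free graph on n vertices has at most ⌊n^2/4⌋ edges, with equality for the complete bipartite graph K_{⌊n/2⌋, ⌈n/2⌉}. For n = 85: ⌊85^2/4⌋ = ⌊7225/4⌋ = 1806. The extremal graph is K_{42, 43}, which has 42·43 = 1806 edges.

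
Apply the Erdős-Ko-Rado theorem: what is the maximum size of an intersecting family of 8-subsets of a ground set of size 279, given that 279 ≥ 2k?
max |F| = C(278, 7) = 23594887899440

Erdős-Ko-Rado (1961): when n ≥ 2k, max |F| = C(n−1, k−1). The bound is attained by the star {A : i ∈ A} for any fixed i ∈ [n]. Here C(279−1, 8−1) = C(278, 7) = 23594887899440.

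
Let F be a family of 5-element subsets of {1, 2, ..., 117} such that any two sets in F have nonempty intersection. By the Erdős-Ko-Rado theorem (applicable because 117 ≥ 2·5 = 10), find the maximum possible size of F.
max |F| = C(116, 4) = 7160245

Erdős-Ko-Rado (1961): when n ≥ 2k, max |F| = C(n−1, k−1). The bound is attained by the star {A : i ∈ A} for any fixed i ∈ [n]. Here C(117−1, 5−1) = C(116, 4) = 7160245.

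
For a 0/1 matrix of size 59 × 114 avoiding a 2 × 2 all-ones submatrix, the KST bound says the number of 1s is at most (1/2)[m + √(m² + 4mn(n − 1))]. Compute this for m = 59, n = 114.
z(59, 114; 2, 2) ≤ (1/2)[59 + √(59² + 4·59·114·113)] = (1/2)[59 + √3043633] = 901.8006

Kővári–Sós–Turán: let r_1, ..., r_59 be the row sums and z = Σ r_i the total number of 1s. Each pair of columns can share at most one row with both entries 1 (else a 2×2 all-ones block appears), so Σ_i C(r_i, 2) ≤ C(114, 2) = 6441. By convexity Σ_i C(r_i, 2) ≥ 59·C(z/59, 2) = z(z − 59)/(2·59), giving z² − 59z − 59·114·113 ≤ 0 and hence z ≤ (1/2)[59 + √(3481 + 4·760038)] = (1/2)[59 + √3043633] ≈ (1/2)(59 + 1744.6011) = 901.8006.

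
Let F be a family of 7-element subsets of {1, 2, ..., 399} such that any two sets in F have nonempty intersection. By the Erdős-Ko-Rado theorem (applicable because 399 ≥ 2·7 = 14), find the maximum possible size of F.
max |F| = C(398, 6) = 5315230907547

The Erdős-Ko-Rado theorem states: for n ≥ 2k, an intersecting family of k-subsets of an n-element set has size at most C(n − 1, k − 1), with equality for 'star' families {A ⊆ [n] : |A| = k, i ∈ A} (fix an element i). For n = 399, k = 7: C(398, 6) = 5315230907547.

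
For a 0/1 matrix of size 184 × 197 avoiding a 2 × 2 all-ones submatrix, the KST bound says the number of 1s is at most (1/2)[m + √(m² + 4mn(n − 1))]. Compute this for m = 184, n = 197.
z(184, 197; 2, 2) ≤ (1/2)[184 + √(184² + 4·184·197·196)] = (1/2)[184 + √28452288] = 2759.0343

Kővári–Sós–Turán: let r_1, ..., r_184 be the row sums and z = Σ r_i the total number of 1s. Each pair of columns can share at most one row with both entries 1 (else a 2×2 all-ones block appears), so Σ_i C(r_i, 2) ≤ C(197, 2) = 19306. By convexity Σ_i C(r_i, 2) ≥ 184·C(z/184, 2) = z(z − 184)/(2·184), giving z² − 184z − 184·197·196 ≤ 0 and hence z ≤ (1/2)[184 + √(33856 + 4·7104608)] = (1/2)[184 + √28452288] ≈ (1/2)(184 + 5334.0686) = 2759.0343.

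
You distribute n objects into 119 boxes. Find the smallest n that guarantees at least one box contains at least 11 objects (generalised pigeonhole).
n = (11 − 1)·119 + 1 = 1191

By the generalised pigeonhole principle, to guarantee some box contains ≥ r objects we need more than (r − 1) · k objects total. Threshold: n = (r − 1) · k + 1. With r = 11 and k = 119: n = 10 · 119 + 1 = 1190 + 1 = 1191. For n = 1190 = 10 · 119, we can put exactly 10 objects in every box, avoiding 11 in any single one — so 1191 is tight.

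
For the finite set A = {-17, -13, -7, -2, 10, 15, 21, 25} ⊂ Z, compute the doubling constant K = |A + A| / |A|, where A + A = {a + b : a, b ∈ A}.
K = |A + A| / |A| = 33/8

Enumerate A + A = {a + b : a, b ∈ A}. With |A| = 8, there are |A|^2 = 64 ordered sum pairs; collecting distinct values, A + A = {-34, -30, -26, -24, -20, -19, -15, -14, -9, -7, -4, -3, -2, 2, 3, 4, 8, 12, 13, 14, 18, 19, 20, 23, 25, 30, 31, 35, 36, 40, 42, 46, 50}, so |A + A| = 33. Thus K = 33/8. For comparison, the minimum possible |A + A| over all 8-element sets is 2·8 − 1 = 15 (so min K = 15/8), attained only by arithmetic progressions.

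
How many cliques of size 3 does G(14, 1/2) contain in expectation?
E[# K_3] = C(14, 3) · (1/2)^C(3, 2) = 364 / 2^3 = 91/2 = 45.5

For each 3-subset S of vertices (there are C(14, 3) = 364 such S), let X_S = 1 if S induces a K_3 (all C(3, 2) = 3 edges present). Then P(X_S = 1) = (1/2)^3 = 1/8. By linearity of expectation, E[# K_3] = C(14, 3) · (1/2)^3 = 364 / 8 = 91/2 = 45.5.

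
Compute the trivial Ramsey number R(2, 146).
R(2, 146) = 146

R(2, k) = k for all k ≥ 2: in a 2-colouring of K_k, either some edge is red (a red K_2) or all edges are blue (a blue K_k). And K_{145} coloured all-blue has no blue K_146, so R(2, 146) > 145. Hence R(2, 146) = 146.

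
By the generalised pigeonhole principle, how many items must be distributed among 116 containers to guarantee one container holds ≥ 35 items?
n = (35 − 1)·116 + 1 = 3945

By the generalised pigeonhole principle, to guarantee some box contains ≥ r objects we need more than (r − 1) · k objects total. Threshold: n = (r − 1) · k + 1. With r = 35 and k = 116: n = 34 · 116 + 1 = 3944 + 1 = 3945. For n = 3944 = 34 · 116, we can put exactly 34 objects in every box, avoiding 35 in any single one — so 3945 is tight.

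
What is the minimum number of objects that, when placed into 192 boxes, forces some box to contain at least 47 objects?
n = (47 − 1)·192 + 1 = 8833

By the generalised pigeonhole principle, to guarantee some box contains ≥ r objects we need more than (r − 1) · k objects total. Threshold: n = (r − 1) · k + 1. With r = 47 and k = 192: n = 46 · 192 + 1 = 8832 + 1 = 8833. For n = 8832 = 46 · 192, we can put exactly 46 objects in every box, avoiding 47 in any single one — so 8833 is tight.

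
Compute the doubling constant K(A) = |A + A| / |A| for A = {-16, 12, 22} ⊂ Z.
K = |A + A| / |A| = 6/3 = 2

Enumerate A + A = {a + b : a, b ∈ A}. With |A| = 3, there are |A|^2 = 9 ordered sum pairs; collecting distinct values, A + A = {-32, -4, 6, 24, 34, 44}, so |A + A| = 6. Thus K = 6/3 = 2. For comparison, the minimum possible |A + A| over all 3-element sets is 2·3 − 1 = 5 (so min K = 5/3), attained only by arithmetic progressions.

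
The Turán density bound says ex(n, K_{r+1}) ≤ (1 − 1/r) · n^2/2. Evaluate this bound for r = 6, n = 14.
Turán density bound = (5/6) · 14^2/2 = 245/3 ≈ 81.6667

Turán's theorem: ex(n, K_{r+1}) is achieved by the complete r-partite Turán graph T(n, r) with parts as balanced as possible, and is at most (1 − 1/r) · n^2/2. For r = 6, n = 14: the density bound is (5/6) · 196/2 = 245/3 ≈ 81.6667. The integer-valued extremum is e(T(14, 6)) = 81, which is strictly less than the density bound 245/3 since 6 ∤ 14 (the parts of T(14, 6) cannot all be equal).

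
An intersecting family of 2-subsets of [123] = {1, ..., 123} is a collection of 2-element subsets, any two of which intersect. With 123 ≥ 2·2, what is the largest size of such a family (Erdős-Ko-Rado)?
max |F| = C(122, 1) = 122

Erdős-Ko-Rado (1961): when n ≥ 2k, max |F| = C(n−1, k−1). The bound is attained by the star {A : i ∈ A} for any fixed i ∈ [n]. Here C(123−1, 2−1) = C(122, 1) = 122.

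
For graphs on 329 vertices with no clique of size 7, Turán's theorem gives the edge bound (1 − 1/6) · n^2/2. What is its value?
Turán density bound = (5/6) · 329^2/2 = 541205/12 ≈ 45100.4167

Turán's theorem: ex(n, K_{r+1}) is achieved by the complete r-partite Turán graph T(n, r) with parts as balanced as possible, and is at most (1 − 1/r) · n^2/2. For r = 6, n = 329: the density bound is (5/6) · 108241/2 = 541205/12 ≈ 45100.4167. The integer-valued extremum is e(T(329, 6)) = 45100, which is strictly less than the density bound 541205/12 since 6 ∤ 329 (the parts of T(329, 6) cannot all be equal).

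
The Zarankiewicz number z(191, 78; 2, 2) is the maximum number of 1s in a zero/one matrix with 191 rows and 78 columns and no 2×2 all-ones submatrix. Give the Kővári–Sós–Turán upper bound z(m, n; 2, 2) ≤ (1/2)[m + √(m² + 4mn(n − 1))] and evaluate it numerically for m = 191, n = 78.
z(191, 78; 2, 2) ≤ (1/2)[191 + √(191² + 4·191·78·77)] = (1/2)[191 + √4625065] = 1170.7982

Kővári–Sós–Turán: let r_1, ..., r_191 be the row sums and z = Σ r_i the total number of 1s. Each pair of columns can share at most one row with both entries 1 (else a 2×2 all-ones block appears), so Σ_i C(r_i, 2) ≤ C(78, 2) = 3003. By convexity Σ_i C(r_i, 2) ≥ 191·C(z/191, 2) = z(z − 191)/(2·191), giving z² − 191z − 191·78·77 ≤ 0 and hence z ≤ (1/2)[191 + √(36481 + 4·1147146)] = (1/2)[191 + √4625065] ≈ (1/2)(191 + 2150.5964) = 1170.7982.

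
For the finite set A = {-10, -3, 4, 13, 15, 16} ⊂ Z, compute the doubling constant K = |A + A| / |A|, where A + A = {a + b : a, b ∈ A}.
K = |A + A| / |A| = 20/6 = 10/3

Enumerate A + A = {a + b : a, b ∈ A}. With |A| = 6, there are |A|^2 = 36 ordered sum pairs; collecting distinct values, A + A = {-20, -13, -6, 1, 3, 5, 6, 8, 10, 12, 13, 17, 19, 20, 26, 28, 29, 30, 31, 32}, so |A + A| = 20. Thus K = 20/6 = 10/3. For comparison, the minimum possible |A + A| over all 6-element sets is 2·6 − 1 = 11 (so min K = 11/6), attained only by arithmetic progressions.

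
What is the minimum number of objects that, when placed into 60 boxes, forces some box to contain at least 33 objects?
n = (33 − 1)·60 + 1 = 1921

By the generalised pigeonhole principle, to guarantee some box contains ≥ r objects we need more than (r − 1) · k objects total. Threshold: n = (r − 1) · k + 1. With r = 33 and k = 60: n = 32 · 60 + 1 = 1920 + 1 = 1921. For n = 1920 = 32 · 60, we can put exactly 32 objects in every box, avoiding 33 in any single one — so 1921 is tight.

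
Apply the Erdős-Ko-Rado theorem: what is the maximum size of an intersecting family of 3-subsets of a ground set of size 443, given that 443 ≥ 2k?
max |F| = C(442, 2) = 97461

The Erdős-Ko-Rado theorem states: for n ≥ 2k, an intersecting family of k-subsets of an n-element set has size at most C(n − 1, k − 1), with equality for 'star' families {A ⊆ [n] : |A| = k, i ∈ A} (fix an element i). For n = 443, k = 3: C(442, 2) = 97461.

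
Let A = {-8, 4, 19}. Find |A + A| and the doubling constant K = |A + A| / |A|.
K = |A + A| / |A| = 6/3 = 2

Enumerate A + A = {a + b : a, b ∈ A}. With |A| = 3, there are |A|^2 = 9 ordered sum pairs; collecting distinct values, A + A = {-16, -4, 8, 11, 23, 38}, so |A + A| = 6. Thus K = 6/3 = 2. For comparison, the minimum possible |A + A| over all 3-element sets is 2·3 − 1 = 5 (so min K = 5/3), attained only by arithmetic progressions.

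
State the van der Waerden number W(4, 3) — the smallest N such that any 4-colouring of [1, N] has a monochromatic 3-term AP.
W(4, 3) = 76

W(4, 3) = 76. The lower bound W(4, 3) > 75 comes from an explicit good 4-colouring of [1, 75]; the upper bound W(4, 3) ≤ 76 was verified by exhaustive search over 4-colourings of [1, 76].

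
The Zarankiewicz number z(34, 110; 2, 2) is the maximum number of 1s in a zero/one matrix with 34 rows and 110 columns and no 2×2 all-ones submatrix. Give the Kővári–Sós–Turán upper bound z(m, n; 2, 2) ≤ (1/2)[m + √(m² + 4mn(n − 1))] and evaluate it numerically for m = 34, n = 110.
z(34, 110; 2, 2) ≤ (1/2)[34 + √(34² + 4·34·110·109)] = (1/2)[34 + √1631796] = 655.7089

Kővári–Sós–Turán: let r_1, ..., r_34 be the row sums and z = Σ r_i the total number of 1s. Each pair of columns can share at most one row with both entries 1 (else a 2×2 all-ones block appears), so Σ_i C(r_i, 2) ≤ C(110, 2) = 5995. By convexity Σ_i C(r_i, 2) ≥ 34·C(z/34, 2) = z(z − 34)/(2·34), giving z² − 34z − 34·110·109 ≤ 0 and hence z ≤ (1/2)[34 + √(1156 + 4·407660)] = (1/2)[34 + √1631796] ≈ (1/2)(34 + 1277.4177) = 655.7089.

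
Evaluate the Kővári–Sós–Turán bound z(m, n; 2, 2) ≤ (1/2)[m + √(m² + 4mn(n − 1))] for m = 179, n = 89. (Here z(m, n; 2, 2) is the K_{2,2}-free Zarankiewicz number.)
z(179, 89; 2, 2) ≤ (1/2)[179 + √(179² + 4·179·89·88)] = (1/2)[179 + √5639753] = 1276.9082

Kővári–Sós–Turán: let r_1, ..., r_179 be the row sums and z = Σ r_i the total number of 1s. Each pair of columns can share at most one row with both entries 1 (else a 2×2 all-ones block appears), so Σ_i C(r_i, 2) ≤ C(89, 2) = 3916. By convexity Σ_i C(r_i, 2) ≥ 179·C(z/179, 2) = z(z − 179)/(2·179), giving z² − 179z − 179·89·88 ≤ 0 and hence z ≤ (1/2)[179 + √(32041 + 4·1401928)] = (1/2)[179 + √5639753] ≈ (1/2)(179 + 2374.8164) = 1276.9082.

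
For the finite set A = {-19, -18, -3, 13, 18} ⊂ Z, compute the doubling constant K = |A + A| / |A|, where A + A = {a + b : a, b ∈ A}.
K = |A + A| / |A| = 14/5

Enumerate A + A = {a + b : a, b ∈ A}. With |A| = 5, there are |A|^2 = 25 ordered sum pairs; collecting distinct values, A + A = {-38, -37, -36, -22, -21, -6, -5, -1, 0, 10, 15, 26, 31, 36}, so |A + A| = 14. Thus K = 14/5. For comparison, the minimum possible |A + A| over all 5-element sets is 2·5 − 1 = 9 (so min K = 9/5), attained only by arithmetic progressions.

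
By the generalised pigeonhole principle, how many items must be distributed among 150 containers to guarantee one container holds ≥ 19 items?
n = (19 − 1)·150 + 1 = 2701

By the generalised pigeonhole principle, to guarantee some box contains ≥ r objects we need more than (r − 1) · k objects total. Threshold: n = (r − 1) · k + 1. With r = 19 and k = 150: n = 18 · 150 + 1 = 2700 + 1 = 2701. For n = 2700 = 18 · 150, we can put exactly 18 objects in every box, avoiding 19 in any single one — so 2701 is tight.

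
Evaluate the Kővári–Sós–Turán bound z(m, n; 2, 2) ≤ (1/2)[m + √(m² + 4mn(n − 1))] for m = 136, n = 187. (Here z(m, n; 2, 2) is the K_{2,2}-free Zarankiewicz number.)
z(136, 187; 2, 2) ≤ (1/2)[136 + √(136² + 4·136·187·186)] = (1/2)[136 + √18939904] = 2244

Kővári–Sós–Turán: let r_1, ..., r_136 be the row sums and z = Σ r_i the total number of 1s. Each pair of columns can share at most one row with both entries 1 (else a 2×2 all-ones block appears), so Σ_i C(r_i, 2) ≤ C(187, 2) = 17391. By convexity Σ_i C(r_i, 2) ≥ 136·C(z/136, 2) = z(z − 136)/(2·136), giving z² − 136z − 136·187·186 ≤ 0 and hence z ≤ (1/2)[136 + √(18496 + 4·4730352)] = (1/2)[136 + √18939904] ≈ (1/2)(136 + 4352) = 2244.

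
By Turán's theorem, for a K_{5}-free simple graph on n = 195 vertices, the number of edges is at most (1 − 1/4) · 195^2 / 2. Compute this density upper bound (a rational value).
Turán density bound = (3/4) · 195^2/2 = 114075/8 ≈ 14259.375

Turán's theorem: ex(n, K_{r+1}) is achieved by the complete r-partite Turán graph T(n, r) with parts as balanced as possible, and is at most (1 − 1/r) · n^2/2. For r = 4, n = 195: the density bound is (3/4) · 38025/2 = 114075/8 ≈ 14259.375. The integer-valued extremum is e(T(195, 4)) = 14259, which is strictly less than the density bound 114075/8 since 4 ∤ 195 (the parts of T(195, 4) cannot all be equal).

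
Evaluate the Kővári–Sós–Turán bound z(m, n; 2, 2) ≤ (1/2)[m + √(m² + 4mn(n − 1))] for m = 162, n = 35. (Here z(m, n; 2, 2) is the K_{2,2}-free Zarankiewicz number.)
z(162, 35; 2, 2) ≤ (1/2)[162 + √(162² + 4·162·35·34)] = (1/2)[162 + √797364] = 527.4762

Kővári–Sós–Turán: let r_1, ..., r_162 be the row sums and z = Σ r_i the total number of 1s. Each pair of columns can share at most one row with both entries 1 (else a 2×2 all-ones block appears), so Σ_i C(r_i, 2) ≤ C(35, 2) = 595. By convexity Σ_i C(r_i, 2) ≥ 162·C(z/162, 2) = z(z − 162)/(2·162), giving z² − 162z − 162·35·34 ≤ 0 and hence z ≤ (1/2)[162 + √(26244 + 4·192780)] = (1/2)[162 + √797364] ≈ (1/2)(162 + 892.9524) = 527.4762.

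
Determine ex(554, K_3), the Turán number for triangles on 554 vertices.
ex(554, K_3) = ⌊554^2/4⌋ = 76729

Mantel (1907): a triangle-free graph on n vertices has at most ⌊n^2/4⌋ edges, with equality for the complete bipartite graph K_{⌊n/2⌋, ⌈n/2⌉}. For n = 554: ⌊554^2/4⌋ = ⌊306916/4⌋ = 76729. The extremal graph is K_{277, 277}, which has 277·277 = 76729 edges.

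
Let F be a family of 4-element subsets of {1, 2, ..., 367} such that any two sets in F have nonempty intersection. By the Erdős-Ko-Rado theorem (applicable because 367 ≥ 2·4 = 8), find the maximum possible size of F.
max |F| = C(366, 3) = 8104460

Erdős-Ko-Rado (1961): when n ≥ 2k, max |F| = C(n−1, k−1). The bound is attained by the star {A : i ∈ A} for any fixed i ∈ [n]. Here C(367−1, 4−1) = C(366, 3) = 8104460.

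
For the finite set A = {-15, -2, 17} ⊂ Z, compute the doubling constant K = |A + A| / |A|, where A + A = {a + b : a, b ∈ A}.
K = |A + A| / |A| = 6/3 = 2

Enumerate A + A = {a + b : a, b ∈ A}. With |A| = 3, there are |A|^2 = 9 ordered sum pairs; collecting distinct values, A + A = {-30, -17, -4, 2, 15, 34}, so |A + A| = 6. Thus K = 6/3 = 2. For comparison, the minimum possible |A + A| over all 3-element sets is 2·3 − 1 = 5 (so min K = 5/3), attained only by arithmetic progressions.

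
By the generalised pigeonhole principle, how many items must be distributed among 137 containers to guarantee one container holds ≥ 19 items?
n = (19 − 1)·137 + 1 = 2467

By the generalised pigeonhole principle, to guarantee some box contains ≥ r objects we need more than (r − 1) · k objects total. Threshold: n = (r − 1) · k + 1. With r = 19 and k = 137: n = 18 · 137 + 1 = 2466 + 1 = 2467. For n = 2466 = 18 · 137, we can put exactly 18 objects in every box, avoiding 19 in any single one — so 2467 is tight.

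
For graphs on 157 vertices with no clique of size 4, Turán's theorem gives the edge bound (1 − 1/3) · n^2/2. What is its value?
Turán density bound = (2/3) · 157^2/2 = 24649/3 ≈ 8216.3333

Turán's theorem: ex(n, K_{r+1}) is achieved by the complete r-partite Turán graph T(n, r) with parts as balanced as possible, and is at most (1 − 1/r) · n^2/2. For r = 3, n = 157: the density bound is (2/3) · 24649/2 = 24649/3 ≈ 8216.3333. The integer-valued extremum is e(T(157, 3)) = 8216, which is strictly less than the density bound 24649/3 since 3 ∤ 157 (the parts of T(157, 3) cannot all be equal).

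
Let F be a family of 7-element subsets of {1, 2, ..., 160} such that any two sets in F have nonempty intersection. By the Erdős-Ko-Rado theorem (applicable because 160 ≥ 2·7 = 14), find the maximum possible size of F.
max |F| = C(159, 6) = 20398507129

Erdős-Ko-Rado (1961): when n ≥ 2k, max |F| = C(n−1, k−1). The bound is attained by the star {A : i ∈ A} for any fixed i ∈ [n]. Here C(160−1, 7−1) = C(159, 6) = 20398507129.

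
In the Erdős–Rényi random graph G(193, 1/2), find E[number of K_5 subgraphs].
E[# K_5] = C(193, 5) · (1/2)^C(5, 2) = 2118000528 / 2^10 = 132375033/64 = 2068359.890625

For each 5-subset S of vertices (there are C(193, 5) = 2118000528 such S), let X_S = 1 if S induces a K_5 (all C(5, 2) = 10 edges present). Then P(X_S = 1) = (1/2)^10 = 1/1024. By linearity of expectation, E[# K_5] = C(193, 5) · (1/2)^10 = 2118000528 / 1024 = 132375033/64 = 2068359.890625.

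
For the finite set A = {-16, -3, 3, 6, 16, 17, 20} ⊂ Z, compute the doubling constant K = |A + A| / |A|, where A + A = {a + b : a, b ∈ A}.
K = |A + A| / |A| = 26/7

Enumerate A + A = {a + b : a, b ∈ A}. With |A| = 7, there are |A|^2 = 49 ordered sum pairs; collecting distinct values, A + A = {-32, -19, -13, -10, -6, 0, 1, 3, 4, 6, 9, 12, 13, 14, 17, 19, 20, 22, 23, 26, 32, 33, 34, 36, 37, 40}, so |A + A| = 26. Thus K = 26/7. For comparison, the minimum possible |A + A| over all 7-element sets is 2·7 − 1 = 13 (so min K = 13/7), attained only by arithmetic progressions.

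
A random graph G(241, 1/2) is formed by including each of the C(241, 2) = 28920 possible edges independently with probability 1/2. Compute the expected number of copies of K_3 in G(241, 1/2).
E[# K_3] = C(241, 3) · (1/2)^C(3, 2) = 2303960 / 2^3 = 287995

For each 3-subset S of vertices (there are C(241, 3) = 2303960 such S), let X_S = 1 if S induces a K_3 (all C(3, 2) = 3 edges present). Then P(X_S = 1) = (1/2)^3 = 1/8. By linearity of expectation, E[# K_3] = C(241, 3) · (1/2)^3 = 2303960 / 8 = 287995.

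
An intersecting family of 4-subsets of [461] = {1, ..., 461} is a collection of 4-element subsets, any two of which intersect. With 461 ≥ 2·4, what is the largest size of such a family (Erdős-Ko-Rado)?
max |F| = C(460, 3) = 16117020

The Erdős-Ko-Rado theorem states: for n ≥ 2k, an intersecting family of k-subsets of an n-element set has size at most C(n − 1, k − 1), with equality for 'star' families {A ⊆ [n] : |A| = k, i ∈ A} (fix an element i). For n = 461, k = 4: C(460, 3) = 16117020.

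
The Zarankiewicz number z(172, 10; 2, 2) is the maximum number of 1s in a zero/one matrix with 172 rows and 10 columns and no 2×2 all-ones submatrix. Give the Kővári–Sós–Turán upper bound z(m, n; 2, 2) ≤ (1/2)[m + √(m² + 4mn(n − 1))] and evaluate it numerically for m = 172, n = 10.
z(172, 10; 2, 2) ≤ (1/2)[172 + √(172² + 4·172·10·9)] = (1/2)[172 + √91504] = 237.2481

Kővári–Sós–Turán: let r_1, ..., r_172 be the row sums and z = Σ r_i the total number of 1s. Each pair of columns can share at most one row with both entries 1 (else a 2×2 all-ones block appears), so Σ_i C(r_i, 2) ≤ C(10, 2) = 45. By convexity Σ_i C(r_i, 2) ≥ 172·C(z/172, 2) = z(z − 172)/(2·172), giving z² − 172z − 172·10·9 ≤ 0 and hence z ≤ (1/2)[172 + √(29584 + 4·15480)] = (1/2)[172 + √91504] ≈ (1/2)(172 + 302.4963) = 237.2481.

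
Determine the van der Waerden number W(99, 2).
W(99, 2) = 99 + 1 = 100

A 2-term AP is any pair of integers, so a monochromatic 2-AP exists iff some colour is used at least twice. With 99 colours, the colouring i ↦ i on {1, ..., 99} uses each colour once, avoiding any monochromatic pair, so W(99, 2) > 99. For {1, ..., 100}, pigeonhole forces two integers of the same colour, which form a monochromatic 2-AP. Hence W(99, 2) = 100.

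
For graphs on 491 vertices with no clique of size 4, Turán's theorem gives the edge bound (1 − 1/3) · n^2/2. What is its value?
Turán density bound = (2/3) · 491^2/2 = 241081/3 ≈ 80360.3333

Turán's theorem: ex(n, K_{r+1}) is achieved by the complete r-partite Turán graph T(n, r) with parts as balanced as possible, and is at most (1 − 1/r) · n^2/2. For r = 3, n = 491: the density bound is (2/3) · 241081/2 = 241081/3 ≈ 80360.3333. The integer-valued extremum is e(T(491, 3)) = 80360, which is strictly less than the density bound 241081/3 since 3 ∤ 491 (the parts of T(491, 3) cannot all be equal).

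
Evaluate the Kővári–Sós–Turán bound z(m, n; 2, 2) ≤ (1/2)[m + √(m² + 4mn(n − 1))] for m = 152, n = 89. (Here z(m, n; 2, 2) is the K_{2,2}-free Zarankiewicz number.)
z(152, 89; 2, 2) ≤ (1/2)[152 + √(152² + 4·152·89·88)] = (1/2)[152 + √4784960] = 1169.7276

Kővári–Sós–Turán: let r_1, ..., r_152 be the row sums and z = Σ r_i the total number of 1s. Each pair of columns can share at most one row with both entries 1 (else a 2×2 all-ones block appears), so Σ_i C(r_i, 2) ≤ C(89, 2) = 3916. By convexity Σ_i C(r_i, 2) ≥ 152·C(z/152, 2) = z(z − 152)/(2·152), giving z² − 152z − 152·89·88 ≤ 0 and hence z ≤ (1/2)[152 + √(23104 + 4·1190464)] = (1/2)[152 + √4784960] ≈ (1/2)(152 + 2187.4551) = 1169.7276.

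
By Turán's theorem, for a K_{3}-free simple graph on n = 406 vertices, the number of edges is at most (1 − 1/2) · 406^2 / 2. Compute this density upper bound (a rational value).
Turán density bound = (1/2) · 406^2/2 = 41209

Turán's theorem: ex(n, K_{r+1}) is achieved by the complete r-partite Turán graph T(n, r) with parts as balanced as possible, and is at most (1 − 1/r) · n^2/2. For r = 2, n = 406: the density bound is (1/2) · 164836/2 = 41209. Since 2 ∣ 406, the Turán graph T(406, 2) has parts of equal size 203, and its edge count e(T(406, 2)) = 41209 attains the density bound exactly.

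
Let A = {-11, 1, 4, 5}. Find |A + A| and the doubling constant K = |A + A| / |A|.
K = |A + A| / |A| = 10/4 = 5/2

Enumerate A + A = {a + b : a, b ∈ A}. With |A| = 4, there are |A|^2 = 16 ordered sum pairs; collecting distinct values, A + A = {-22, -10, -7, -6, 2, 5, 6, 8, 9, 10}, so |A + A| = 10. Thus K = 10/4 = 5/2. For comparison, the minimum possible |A + A| over all 4-element sets is 2·4 − 1 = 7 (so min K = 7/4), attained only by arithmetic progressions.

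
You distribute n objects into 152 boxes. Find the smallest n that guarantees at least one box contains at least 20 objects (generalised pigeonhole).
n = (20 − 1)·152 + 1 = 2889

By the generalised pigeonhole principle, to guarantee some box contains ≥ r objects we need more than (r − 1) · k objects total. Threshold: n = (r − 1) · k + 1. With r = 20 and k = 152: n = 19 · 152 + 1 = 2888 + 1 = 2889. For n = 2888 = 19 · 152, we can put exactly 19 objects in every box, avoiding 20 in any single one — so 2889 is tight.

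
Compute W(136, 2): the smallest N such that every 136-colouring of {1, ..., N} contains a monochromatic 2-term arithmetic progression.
W(136, 2) = 136 + 1 = 137

A 2-term AP is any pair of integers, so a monochromatic 2-AP exists iff some colour is used at least twice. With 136 colours, the colouring i ↦ i on {1, ..., 136} uses each colour once, avoiding any monochromatic pair, so W(136, 2) > 136. For {1, ..., 137}, pigeonhole forces two integers of the same colour, which form a monochromatic 2-AP. Hence W(136, 2) = 137.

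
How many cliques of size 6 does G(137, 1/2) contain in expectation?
E[# K_6] = C(137, 6) · (1/2)^C(6, 2) = 8218472724 / 2^15 = 2054618181/8192 ≈ 250807.883423

For each 6-subset S of vertices (there are C(137, 6) = 8218472724 such S), let X_S = 1 if S induces a K_6 (all C(6, 2) = 15 edges present). Then P(X_S = 1) = (1/2)^15 = 1/32768. By linearity of expectation, E[# K_6] = C(137, 6) · (1/2)^15 = 8218472724 / 32768 = 2054618181/8192 ≈ 250807.883423.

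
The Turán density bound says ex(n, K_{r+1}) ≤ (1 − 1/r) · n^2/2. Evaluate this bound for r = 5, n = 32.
Turán density bound = (4/5) · 32^2/2 = 2048/5 ≈ 409.6

Turán's theorem: ex(n, K_{r+1}) is achieved by the complete r-partite Turán graph T(n, r) with parts as balanced as possible, and is at most (1 − 1/r) · n^2/2. For r = 5, n = 32: the density bound is (4/5) · 1024/2 = 2048/5 ≈ 409.6. The integer-valued extremum is e(T(32, 5)) = 409, which is strictly less than the density bound 2048/5 since 5 ∤ 32 (the parts of T(32, 5) cannot all be equal).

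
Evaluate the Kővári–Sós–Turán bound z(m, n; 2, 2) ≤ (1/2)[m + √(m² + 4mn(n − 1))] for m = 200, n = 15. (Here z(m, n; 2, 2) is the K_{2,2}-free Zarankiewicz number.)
z(200, 15; 2, 2) ≤ (1/2)[200 + √(200² + 4·200·15·14)] = (1/2)[200 + √208000] = 328.0351

Kővári–Sós–Turán: let r_1, ..., r_200 be the row sums and z = Σ r_i the total number of 1s. Each pair of columns can share at most one row with both entries 1 (else a 2×2 all-ones block appears), so Σ_i C(r_i, 2) ≤ C(15, 2) = 105. By convexity Σ_i C(r_i, 2) ≥ 200·C(z/200, 2) = z(z − 200)/(2·200), giving z² − 200z − 200·15·14 ≤ 0 and hence z ≤ (1/2)[200 + √(40000 + 4·42000)] = (1/2)[200 + √208000] ≈ (1/2)(200 + 456.0702) = 328.0351.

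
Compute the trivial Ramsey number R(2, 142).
R(2, 142) = 142

R(2, k) = k for all k ≥ 2: in a 2-colouring of K_k, either some edge is red (a red K_2) or all edges are blue (a blue K_k). And K_{141} coloured all-blue has no blue K_142, so R(2, 142) > 141. Hence R(2, 142) = 142.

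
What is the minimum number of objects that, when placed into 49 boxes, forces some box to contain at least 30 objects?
n = (30 − 1)·49 + 1 = 1422

By the generalised pigeonhole principle, to guarantee some box contains ≥ r objects we need more than (r − 1) · k objects total. Threshold: n = (r − 1) · k + 1. With r = 30 and k = 49: n = 29 · 49 + 1 = 1421 + 1 = 1422. For n = 1421 = 29 · 49, we can put exactly 29 objects in every box, avoiding 30 in any single one — so 1422 is tight.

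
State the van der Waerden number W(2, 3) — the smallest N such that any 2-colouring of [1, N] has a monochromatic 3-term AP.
W(2, 3) = 9

Lower bound: the 2-colouring RRBBRRBB of {1, ..., 8} (R at positions {1, 2, 5, 6}, B at {3, 4, 7, 8}) contains no monochromatic 3-term AP, so W(2, 3) > 8. Upper bound: a case analysis on any 2-colouring of {1, ..., 9} forces such an AP. Hence W(2, 3) = 9.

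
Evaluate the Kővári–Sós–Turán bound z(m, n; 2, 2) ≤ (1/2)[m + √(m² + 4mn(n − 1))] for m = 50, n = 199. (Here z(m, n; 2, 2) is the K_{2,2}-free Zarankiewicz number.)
z(50, 199; 2, 2) ≤ (1/2)[50 + √(50² + 4·50·199·198)] = (1/2)[50 + √7882900] = 1428.8251

Kővári–Sós–Turán: let r_1, ..., r_50 be the row sums and z = Σ r_i the total number of 1s. Each pair of columns can share at most one row with both entries 1 (else a 2×2 all-ones block appears), so Σ_i C(r_i, 2) ≤ C(199, 2) = 19701. By convexity Σ_i C(r_i, 2) ≥ 50·C(z/50, 2) = z(z − 50)/(2·50), giving z² − 50z − 50·199·198 ≤ 0 and hence z ≤ (1/2)[50 + √(2500 + 4·1970100)] = (1/2)[50 + √7882900] ≈ (1/2)(50 + 2807.6503) = 1428.8251.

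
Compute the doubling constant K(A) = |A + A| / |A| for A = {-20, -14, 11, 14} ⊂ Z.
K = |A + A| / |A| = 10/4 = 5/2

Enumerate A + A = {a + b : a, b ∈ A}. With |A| = 4, there are |A|^2 = 16 ordered sum pairs; collecting distinct values, A + A = {-40, -34, -28, -9, -6, -3, 0, 22, 25, 28}, so |A + A| = 10. Thus K = 10/4 = 5/2. For comparison, the minimum possible |A + A| over all 4-element sets is 2·4 − 1 = 7 (so min K = 7/4), attained only by arithmetic progressions.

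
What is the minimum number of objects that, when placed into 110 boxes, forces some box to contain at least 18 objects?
n = (18 − 1)·110 + 1 = 1871

By the generalised pigeonhole principle, to guarantee some box contains ≥ r objects we need more than (r − 1) · k objects total. Threshold: n = (r − 1) · k + 1. With r = 18 and k = 110: n = 17 · 110 + 1 = 1870 + 1 = 1871. For n = 1870 = 17 · 110, we can put exactly 17 objects in every box, avoiding 18 in any single one — so 1871 is tight.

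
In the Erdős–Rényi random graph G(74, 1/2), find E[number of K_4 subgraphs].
E[# K_4] = C(74, 4) · (1/2)^C(4, 2) = 1150626 / 2^6 = 575313/32 = 17978.53125

For each 4-subset S of vertices (there are C(74, 4) = 1150626 such S), let X_S = 1 if S induces a K_4 (all C(4, 2) = 6 edges present). Then P(X_S = 1) = (1/2)^6 = 1/64. By linearity of expectation, E[# K_4] = C(74, 4) · (1/2)^6 = 1150626 / 64 = 575313/32 = 17978.53125.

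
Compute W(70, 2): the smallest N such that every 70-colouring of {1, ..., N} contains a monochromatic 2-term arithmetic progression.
W(70, 2) = 70 + 1 = 71

A 2-term AP is any pair of integers, so a monochromatic 2-AP exists iff some colour is used at least twice. With 70 colours, the colouring i ↦ i on {1, ..., 70} uses each colour once, avoiding any monochromatic pair, so W(70, 2) > 70. For {1, ..., 71}, pigeonhole forces two integers of the same colour, which form a monochromatic 2-AP. Hence W(70, 2) = 71.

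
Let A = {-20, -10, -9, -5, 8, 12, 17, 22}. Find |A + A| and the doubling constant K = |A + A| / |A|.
K = |A + A| / |A| = 31/8

Enumerate A + A = {a + b : a, b ∈ A}. With |A| = 8, there are |A|^2 = 64 ordered sum pairs; collecting distinct values, A + A = {-40, -30, -29, -25, -20, -19, -18, -15, -14, -12, -10, -8, -3, -2, -1, 2, 3, 7, 8, 12, 13, 16, 17, 20, 24, 25, 29, 30, 34, 39, 44}, so |A + A| = 31. Thus K = 31/8. For comparison, the minimum possible |A + A| over all 8-element sets is 2·8 − 1 = 15 (so min K = 15/8), attained only by arithmetic progressions.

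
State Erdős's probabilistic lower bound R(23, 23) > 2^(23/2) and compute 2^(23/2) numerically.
2^(23/2) = 2896.3094; so R(23, 23) > 2896.3094

Colour each edge of K_n uniformly at random with red/blue. The expected number of monochromatic K_23 is C(n, 23) · 2 · 2^(−C(23,2)). If C(n, 23) · 2^(1 − C(23,2)) < 1, then with positive probability no monochromatic K_23 exists, so R(23, 23) > n. The standard estimate C(n, 23) ≤ n^23/23! shows this inequality holds whenever n ≤ 2^(23/2) (since 23! · 2^(C(23,2) − 1) > 2^(23^2/2) ≥ n^23). Hence R(23, 23) > 2^(23/2) = 2896.3094.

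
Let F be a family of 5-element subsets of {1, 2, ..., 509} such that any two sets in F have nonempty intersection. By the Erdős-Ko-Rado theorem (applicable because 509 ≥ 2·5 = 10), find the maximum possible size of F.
max |F| = C(508, 4) = 2742220195

Erdős-Ko-Rado (1961): when n ≥ 2k, max |F| = C(n−1, k−1). The bound is attained by the star {A : i ∈ A} for any fixed i ∈ [n]. Here C(509−1, 5−1) = C(508, 4) = 2742220195.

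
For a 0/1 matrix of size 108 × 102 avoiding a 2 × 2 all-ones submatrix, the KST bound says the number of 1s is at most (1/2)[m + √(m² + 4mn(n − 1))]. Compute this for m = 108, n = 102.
z(108, 102; 2, 2) ≤ (1/2)[108 + √(108² + 4·108·102·101)] = (1/2)[108 + √4462128] = 1110.1875

Kővári–Sós–Turán: let r_1, ..., r_108 be the row sums and z = Σ r_i the total number of 1s. Each pair of columns can share at most one row with both entries 1 (else a 2×2 all-ones block appears), so Σ_i C(r_i, 2) ≤ C(102, 2) = 5151. By convexity Σ_i C(r_i, 2) ≥ 108·C(z/108, 2) = z(z − 108)/(2·108), giving z² − 108z − 108·102·101 ≤ 0 and hence z ≤ (1/2)[108 + √(11664 + 4·1112616)] = (1/2)[108 + √4462128] ≈ (1/2)(108 + 2112.375) = 1110.1875.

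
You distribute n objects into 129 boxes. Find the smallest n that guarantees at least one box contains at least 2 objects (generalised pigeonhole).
n = (2 − 1)·129 + 1 = 130

By the generalised pigeonhole principle, to guarantee some box contains ≥ r objects we need more than (r − 1) · k objects total. Threshold: n = (r − 1) · k + 1. With r = 2 and k = 129: n = 1 · 129 + 1 = 129 + 1 = 130. For n = 129 = 1 · 129, we can put exactly 1 objects in every box, avoiding 2 in any single one — so 130 is tight.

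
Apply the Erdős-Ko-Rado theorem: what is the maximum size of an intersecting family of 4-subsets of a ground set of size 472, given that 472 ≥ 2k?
max |F| = C(471, 3) = 17303755

Erdős-Ko-Rado (1961): when n ≥ 2k, max |F| = C(n−1, k−1). The bound is attained by the star {A : i ∈ A} for any fixed i ∈ [n]. Here C(472−1, 4−1) = C(471, 3) = 17303755.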